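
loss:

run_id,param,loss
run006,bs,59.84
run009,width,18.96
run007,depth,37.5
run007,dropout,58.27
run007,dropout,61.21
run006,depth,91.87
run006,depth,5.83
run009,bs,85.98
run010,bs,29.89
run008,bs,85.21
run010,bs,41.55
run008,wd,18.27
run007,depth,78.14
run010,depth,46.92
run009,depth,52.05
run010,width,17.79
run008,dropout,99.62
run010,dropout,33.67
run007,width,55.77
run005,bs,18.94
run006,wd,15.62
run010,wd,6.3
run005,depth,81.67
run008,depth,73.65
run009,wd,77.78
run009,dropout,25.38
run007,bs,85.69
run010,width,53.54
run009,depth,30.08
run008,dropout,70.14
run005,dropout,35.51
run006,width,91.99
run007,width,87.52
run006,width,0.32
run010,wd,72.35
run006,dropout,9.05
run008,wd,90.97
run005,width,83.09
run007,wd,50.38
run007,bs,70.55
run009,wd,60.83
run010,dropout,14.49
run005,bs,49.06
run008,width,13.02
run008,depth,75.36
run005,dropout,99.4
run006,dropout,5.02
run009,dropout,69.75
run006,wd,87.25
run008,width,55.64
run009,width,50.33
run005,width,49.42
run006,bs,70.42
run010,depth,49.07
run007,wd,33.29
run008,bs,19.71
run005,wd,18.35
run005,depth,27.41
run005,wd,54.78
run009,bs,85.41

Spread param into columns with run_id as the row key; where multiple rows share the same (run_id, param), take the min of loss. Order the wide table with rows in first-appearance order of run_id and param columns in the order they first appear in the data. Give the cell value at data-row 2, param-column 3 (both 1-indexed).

30.08

With rows in first-appearance order of run_id, row 2 is run_id=run009. param columns in first-appearance order: bs, width, depth, dropout, wd; column 3 is depth.
Long rows with run_id=run009, param=depth: min(52.05, 30.08) = 30.08.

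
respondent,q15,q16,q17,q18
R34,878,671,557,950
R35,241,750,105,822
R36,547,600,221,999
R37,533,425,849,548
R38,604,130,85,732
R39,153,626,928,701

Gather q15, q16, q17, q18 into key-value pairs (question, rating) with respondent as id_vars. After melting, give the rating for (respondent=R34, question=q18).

950

Unpivoting turns each (respondent, wide-column) pair into one long row.
The wide cell at row R34, column q18 holds 950, so the long row (R34, q18) has rating=950.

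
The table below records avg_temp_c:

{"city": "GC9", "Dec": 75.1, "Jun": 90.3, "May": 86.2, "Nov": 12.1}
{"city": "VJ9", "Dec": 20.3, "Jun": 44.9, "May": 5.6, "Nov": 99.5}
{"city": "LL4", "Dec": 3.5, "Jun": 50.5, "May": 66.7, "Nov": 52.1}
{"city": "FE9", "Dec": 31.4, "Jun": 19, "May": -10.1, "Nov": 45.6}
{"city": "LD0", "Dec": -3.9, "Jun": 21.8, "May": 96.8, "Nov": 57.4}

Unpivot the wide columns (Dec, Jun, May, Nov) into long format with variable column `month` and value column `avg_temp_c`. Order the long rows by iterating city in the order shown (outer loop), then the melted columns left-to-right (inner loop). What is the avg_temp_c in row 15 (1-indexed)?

-10.1

20 rows total (5 × 4). Row 15: index ⌊(15-1)/4⌋ = 3 into city → FE9; (15-1) mod 4 = 2 into the melted columns → May.
So row 15 is (FE9, May, -10.1); avg_temp_c = -10.1.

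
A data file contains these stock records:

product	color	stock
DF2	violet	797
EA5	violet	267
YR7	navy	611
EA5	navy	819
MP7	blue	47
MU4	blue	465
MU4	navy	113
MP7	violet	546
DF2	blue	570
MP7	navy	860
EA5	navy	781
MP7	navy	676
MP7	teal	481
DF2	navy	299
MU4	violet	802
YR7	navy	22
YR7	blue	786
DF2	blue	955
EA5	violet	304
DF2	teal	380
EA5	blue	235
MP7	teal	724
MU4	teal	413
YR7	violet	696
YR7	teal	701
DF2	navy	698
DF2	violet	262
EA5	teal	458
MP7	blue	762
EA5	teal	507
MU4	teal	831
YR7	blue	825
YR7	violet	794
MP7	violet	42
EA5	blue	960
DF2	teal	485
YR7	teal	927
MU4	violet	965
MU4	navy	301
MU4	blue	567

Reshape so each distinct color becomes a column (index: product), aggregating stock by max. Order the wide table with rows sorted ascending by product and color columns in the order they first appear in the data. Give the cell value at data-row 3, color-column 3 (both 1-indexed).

With rows sorted ascending by product, row 3 is product=MP7. color columns in first-appearance order: violet, navy, blue, teal; column 3 is blue.
Long rows with product=MP7, color=blue: max(47, 762) = 762.

762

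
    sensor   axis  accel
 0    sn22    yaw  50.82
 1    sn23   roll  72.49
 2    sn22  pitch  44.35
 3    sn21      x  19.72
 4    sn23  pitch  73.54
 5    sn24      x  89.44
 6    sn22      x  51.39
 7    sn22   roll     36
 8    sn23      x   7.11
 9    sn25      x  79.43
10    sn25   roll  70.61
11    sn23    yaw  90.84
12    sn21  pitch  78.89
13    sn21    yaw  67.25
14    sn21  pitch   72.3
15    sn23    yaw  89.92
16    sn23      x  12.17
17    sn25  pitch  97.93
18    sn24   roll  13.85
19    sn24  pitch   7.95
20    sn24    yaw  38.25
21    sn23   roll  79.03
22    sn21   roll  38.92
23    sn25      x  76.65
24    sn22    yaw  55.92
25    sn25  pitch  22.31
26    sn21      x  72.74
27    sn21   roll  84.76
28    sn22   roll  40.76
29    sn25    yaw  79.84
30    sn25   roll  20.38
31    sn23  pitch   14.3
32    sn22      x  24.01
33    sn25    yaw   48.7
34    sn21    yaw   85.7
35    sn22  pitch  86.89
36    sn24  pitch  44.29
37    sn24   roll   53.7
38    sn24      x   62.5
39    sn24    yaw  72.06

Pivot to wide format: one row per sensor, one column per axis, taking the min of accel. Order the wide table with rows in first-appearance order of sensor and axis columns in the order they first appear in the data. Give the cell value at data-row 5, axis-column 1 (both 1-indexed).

With rows in first-appearance order of sensor, row 5 is sensor=sn25. axis columns in first-appearance order: yaw, roll, pitch, x; column 1 is yaw.
Long rows with sensor=sn25, axis=yaw: min(79.84, 48.7) = 48.7.

48.7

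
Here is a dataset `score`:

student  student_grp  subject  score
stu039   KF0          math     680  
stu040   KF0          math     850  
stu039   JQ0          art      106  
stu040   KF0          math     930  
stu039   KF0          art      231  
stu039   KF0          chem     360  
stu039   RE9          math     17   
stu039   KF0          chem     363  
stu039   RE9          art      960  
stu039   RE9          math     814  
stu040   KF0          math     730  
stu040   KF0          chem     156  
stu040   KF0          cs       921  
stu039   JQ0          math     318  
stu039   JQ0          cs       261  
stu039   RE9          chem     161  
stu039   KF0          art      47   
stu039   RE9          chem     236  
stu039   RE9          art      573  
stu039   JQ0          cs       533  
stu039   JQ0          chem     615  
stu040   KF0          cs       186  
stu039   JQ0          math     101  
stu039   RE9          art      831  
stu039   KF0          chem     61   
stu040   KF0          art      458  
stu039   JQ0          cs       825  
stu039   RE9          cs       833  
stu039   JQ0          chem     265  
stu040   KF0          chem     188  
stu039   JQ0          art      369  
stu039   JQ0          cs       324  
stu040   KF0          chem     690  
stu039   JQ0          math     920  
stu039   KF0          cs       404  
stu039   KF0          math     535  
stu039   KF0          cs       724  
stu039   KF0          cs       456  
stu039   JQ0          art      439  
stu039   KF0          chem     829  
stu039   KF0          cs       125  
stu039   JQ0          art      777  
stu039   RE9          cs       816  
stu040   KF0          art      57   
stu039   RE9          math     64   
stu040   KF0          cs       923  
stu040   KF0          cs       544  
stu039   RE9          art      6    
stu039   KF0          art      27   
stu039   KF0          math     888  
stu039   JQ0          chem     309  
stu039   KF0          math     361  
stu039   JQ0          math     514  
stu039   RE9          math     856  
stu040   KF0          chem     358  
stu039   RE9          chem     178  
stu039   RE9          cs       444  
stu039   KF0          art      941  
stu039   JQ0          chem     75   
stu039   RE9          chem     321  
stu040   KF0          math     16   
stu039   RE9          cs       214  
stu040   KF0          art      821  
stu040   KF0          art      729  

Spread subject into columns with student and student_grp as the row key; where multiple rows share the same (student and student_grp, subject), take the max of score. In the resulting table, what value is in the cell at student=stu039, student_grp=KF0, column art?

Rows with student=stu039, student_grp=KF0 and subject=art: score values are 231, 47, 27, 941.
max(231, 47, 27, 941) = 941.

941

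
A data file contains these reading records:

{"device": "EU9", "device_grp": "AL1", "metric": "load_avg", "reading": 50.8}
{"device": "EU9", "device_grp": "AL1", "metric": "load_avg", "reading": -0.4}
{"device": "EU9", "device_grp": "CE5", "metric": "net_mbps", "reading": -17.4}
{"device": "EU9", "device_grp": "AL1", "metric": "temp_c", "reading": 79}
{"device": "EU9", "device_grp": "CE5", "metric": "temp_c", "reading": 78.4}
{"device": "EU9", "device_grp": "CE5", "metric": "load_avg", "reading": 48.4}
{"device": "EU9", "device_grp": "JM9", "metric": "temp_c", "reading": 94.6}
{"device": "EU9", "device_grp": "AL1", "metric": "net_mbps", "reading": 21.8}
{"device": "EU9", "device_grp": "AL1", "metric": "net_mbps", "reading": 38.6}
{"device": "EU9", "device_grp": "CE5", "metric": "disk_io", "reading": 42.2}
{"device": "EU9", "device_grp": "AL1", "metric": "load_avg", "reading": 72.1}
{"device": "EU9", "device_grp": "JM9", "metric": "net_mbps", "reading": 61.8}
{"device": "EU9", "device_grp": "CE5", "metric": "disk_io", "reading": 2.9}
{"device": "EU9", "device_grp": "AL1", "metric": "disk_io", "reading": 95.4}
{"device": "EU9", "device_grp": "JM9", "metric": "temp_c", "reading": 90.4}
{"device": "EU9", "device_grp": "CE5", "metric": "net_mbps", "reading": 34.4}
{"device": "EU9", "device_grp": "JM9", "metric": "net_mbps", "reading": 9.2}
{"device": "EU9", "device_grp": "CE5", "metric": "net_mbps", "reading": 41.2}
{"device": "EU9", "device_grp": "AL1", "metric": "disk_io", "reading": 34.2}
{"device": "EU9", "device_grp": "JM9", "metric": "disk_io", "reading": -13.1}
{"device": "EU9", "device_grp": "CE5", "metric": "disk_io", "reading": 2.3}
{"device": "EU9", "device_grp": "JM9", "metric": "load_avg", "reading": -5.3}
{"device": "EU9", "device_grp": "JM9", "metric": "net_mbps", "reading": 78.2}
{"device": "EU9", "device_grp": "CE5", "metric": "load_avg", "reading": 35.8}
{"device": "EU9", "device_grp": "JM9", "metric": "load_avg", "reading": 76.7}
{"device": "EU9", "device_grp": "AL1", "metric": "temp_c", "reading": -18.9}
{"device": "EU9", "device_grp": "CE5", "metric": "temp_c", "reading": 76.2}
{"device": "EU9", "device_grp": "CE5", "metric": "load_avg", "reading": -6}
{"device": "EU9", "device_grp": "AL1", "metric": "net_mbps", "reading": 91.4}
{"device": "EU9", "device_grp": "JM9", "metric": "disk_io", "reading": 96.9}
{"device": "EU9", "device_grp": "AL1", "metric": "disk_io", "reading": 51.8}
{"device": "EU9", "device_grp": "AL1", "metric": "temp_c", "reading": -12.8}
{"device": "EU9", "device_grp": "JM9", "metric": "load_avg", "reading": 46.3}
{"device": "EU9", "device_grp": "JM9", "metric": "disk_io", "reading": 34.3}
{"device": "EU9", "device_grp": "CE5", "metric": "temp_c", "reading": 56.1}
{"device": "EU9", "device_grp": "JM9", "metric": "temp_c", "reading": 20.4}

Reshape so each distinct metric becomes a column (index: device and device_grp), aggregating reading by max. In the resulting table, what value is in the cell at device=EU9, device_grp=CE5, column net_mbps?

41.2

Rows with device=EU9, device_grp=CE5 and metric=net_mbps: reading values are -17.4, 34.4, 41.2.
max(-17.4, 34.4, 41.2) = 41.2.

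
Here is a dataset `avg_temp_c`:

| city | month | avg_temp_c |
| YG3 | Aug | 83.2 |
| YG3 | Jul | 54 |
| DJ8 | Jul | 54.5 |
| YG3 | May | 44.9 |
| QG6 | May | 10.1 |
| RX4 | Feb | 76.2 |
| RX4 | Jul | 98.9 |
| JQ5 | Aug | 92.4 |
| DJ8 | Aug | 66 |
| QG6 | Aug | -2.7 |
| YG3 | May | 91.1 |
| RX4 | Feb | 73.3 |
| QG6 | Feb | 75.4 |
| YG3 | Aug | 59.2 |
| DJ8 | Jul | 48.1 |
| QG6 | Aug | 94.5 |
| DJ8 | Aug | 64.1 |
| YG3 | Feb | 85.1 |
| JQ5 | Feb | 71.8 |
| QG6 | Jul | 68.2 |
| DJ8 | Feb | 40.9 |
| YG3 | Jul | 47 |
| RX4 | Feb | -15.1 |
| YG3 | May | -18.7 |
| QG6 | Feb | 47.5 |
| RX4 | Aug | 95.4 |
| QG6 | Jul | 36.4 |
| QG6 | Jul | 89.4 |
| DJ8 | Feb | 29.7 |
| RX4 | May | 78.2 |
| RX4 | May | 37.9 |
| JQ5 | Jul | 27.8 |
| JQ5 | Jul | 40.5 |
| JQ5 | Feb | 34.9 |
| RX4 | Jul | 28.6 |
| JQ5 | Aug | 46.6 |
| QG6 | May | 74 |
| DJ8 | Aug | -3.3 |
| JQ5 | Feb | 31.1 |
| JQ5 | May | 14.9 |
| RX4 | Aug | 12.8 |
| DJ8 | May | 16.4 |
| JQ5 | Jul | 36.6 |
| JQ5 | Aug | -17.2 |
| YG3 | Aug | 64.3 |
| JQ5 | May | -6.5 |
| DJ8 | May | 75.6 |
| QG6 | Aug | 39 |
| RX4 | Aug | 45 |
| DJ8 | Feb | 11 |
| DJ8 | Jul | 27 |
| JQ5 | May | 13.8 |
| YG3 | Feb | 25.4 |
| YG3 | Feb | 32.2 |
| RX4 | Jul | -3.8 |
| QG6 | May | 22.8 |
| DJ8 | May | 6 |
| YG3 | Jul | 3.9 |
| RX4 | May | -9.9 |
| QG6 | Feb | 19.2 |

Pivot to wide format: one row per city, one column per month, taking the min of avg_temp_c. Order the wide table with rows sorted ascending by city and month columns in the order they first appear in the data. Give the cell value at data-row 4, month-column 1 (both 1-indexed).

With rows sorted ascending by city, row 4 is city=RX4. month columns in first-appearance order: Aug, Jul, May, Feb; column 1 is Aug.
Long rows with city=RX4, month=Aug: min(95.4, 12.8, 45) = 12.8.

12.8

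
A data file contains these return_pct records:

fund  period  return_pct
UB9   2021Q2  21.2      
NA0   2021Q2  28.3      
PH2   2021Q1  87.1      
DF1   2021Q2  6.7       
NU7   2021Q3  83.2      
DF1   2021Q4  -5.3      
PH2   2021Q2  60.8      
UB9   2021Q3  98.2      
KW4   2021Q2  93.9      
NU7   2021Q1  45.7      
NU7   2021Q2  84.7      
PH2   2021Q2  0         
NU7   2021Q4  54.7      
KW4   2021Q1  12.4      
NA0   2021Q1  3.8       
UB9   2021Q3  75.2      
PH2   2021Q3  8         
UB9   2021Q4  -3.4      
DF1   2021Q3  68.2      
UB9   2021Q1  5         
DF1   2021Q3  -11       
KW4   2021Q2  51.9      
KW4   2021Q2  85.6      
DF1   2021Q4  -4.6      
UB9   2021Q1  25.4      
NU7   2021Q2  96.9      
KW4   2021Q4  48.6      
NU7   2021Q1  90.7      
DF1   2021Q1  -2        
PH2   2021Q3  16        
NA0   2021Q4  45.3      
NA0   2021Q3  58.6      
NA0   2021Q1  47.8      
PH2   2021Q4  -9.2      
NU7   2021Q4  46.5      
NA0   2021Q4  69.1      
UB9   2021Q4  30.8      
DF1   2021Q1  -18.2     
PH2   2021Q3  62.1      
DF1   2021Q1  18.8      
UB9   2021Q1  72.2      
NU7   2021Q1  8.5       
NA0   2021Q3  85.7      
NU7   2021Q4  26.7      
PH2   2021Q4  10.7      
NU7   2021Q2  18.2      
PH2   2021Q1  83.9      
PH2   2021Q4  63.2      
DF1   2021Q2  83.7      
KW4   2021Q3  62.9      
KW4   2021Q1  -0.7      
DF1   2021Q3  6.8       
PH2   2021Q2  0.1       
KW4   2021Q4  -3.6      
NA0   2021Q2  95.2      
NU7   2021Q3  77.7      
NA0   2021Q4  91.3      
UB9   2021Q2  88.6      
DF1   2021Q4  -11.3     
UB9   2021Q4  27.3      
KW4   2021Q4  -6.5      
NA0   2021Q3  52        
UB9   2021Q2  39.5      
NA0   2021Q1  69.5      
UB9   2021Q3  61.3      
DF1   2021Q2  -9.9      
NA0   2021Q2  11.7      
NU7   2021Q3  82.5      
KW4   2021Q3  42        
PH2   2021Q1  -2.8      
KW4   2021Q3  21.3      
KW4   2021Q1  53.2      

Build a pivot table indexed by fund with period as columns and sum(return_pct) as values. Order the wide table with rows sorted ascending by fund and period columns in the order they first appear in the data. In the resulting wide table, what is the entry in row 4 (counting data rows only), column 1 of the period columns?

With rows sorted ascending by fund, row 4 is fund=NU7. period columns in first-appearance order: 2021Q2, 2021Q1, 2021Q3, 2021Q4; column 1 is 2021Q2.
Long rows with fund=NU7, period=2021Q2: 84.7 + 96.9 + 18.2 = 199.8.

199.8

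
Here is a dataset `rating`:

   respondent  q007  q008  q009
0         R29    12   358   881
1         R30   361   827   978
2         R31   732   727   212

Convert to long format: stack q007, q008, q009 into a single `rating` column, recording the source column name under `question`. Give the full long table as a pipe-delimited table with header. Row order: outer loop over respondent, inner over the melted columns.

| respondent | question | rating |
| R29 | q007 | 12 |
| R29 | q008 | 358 |
| R29 | q009 | 881 |
| R30 | q007 | 361 |
| R30 | q008 | 827 |
| R30 | q009 | 978 |
| R31 | q007 | 732 |
| R31 | q008 | 727 |
| R31 | q009 | 212 |

Each (respondent, column) pair becomes one row: 3 × 3 = 9 rows.
For example, (R29, q007) → rating=12.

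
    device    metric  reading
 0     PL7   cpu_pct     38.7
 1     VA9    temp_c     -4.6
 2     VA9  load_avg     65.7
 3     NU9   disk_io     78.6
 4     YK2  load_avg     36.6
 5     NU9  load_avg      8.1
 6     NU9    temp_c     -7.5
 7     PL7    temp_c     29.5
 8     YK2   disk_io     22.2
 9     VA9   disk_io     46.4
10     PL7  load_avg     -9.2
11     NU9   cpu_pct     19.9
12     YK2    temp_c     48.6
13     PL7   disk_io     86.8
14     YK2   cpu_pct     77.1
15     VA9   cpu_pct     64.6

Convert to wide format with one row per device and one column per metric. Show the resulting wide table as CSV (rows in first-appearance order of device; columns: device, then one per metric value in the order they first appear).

Columns: device plus the 4 distinct metric values (cpu_pct, temp_c, load_avg, disk_io).
For example, row PL7 column cpu_pct takes reading=38.7 from the long row (PL7, cpu_pct).

device,cpu_pct,temp_c,load_avg,disk_io
PL7,38.7,29.5,-9.2,86.8
VA9,64.6,-4.6,65.7,46.4
NU9,19.9,-7.5,8.1,78.6
YK2,77.1,48.6,36.6,22.2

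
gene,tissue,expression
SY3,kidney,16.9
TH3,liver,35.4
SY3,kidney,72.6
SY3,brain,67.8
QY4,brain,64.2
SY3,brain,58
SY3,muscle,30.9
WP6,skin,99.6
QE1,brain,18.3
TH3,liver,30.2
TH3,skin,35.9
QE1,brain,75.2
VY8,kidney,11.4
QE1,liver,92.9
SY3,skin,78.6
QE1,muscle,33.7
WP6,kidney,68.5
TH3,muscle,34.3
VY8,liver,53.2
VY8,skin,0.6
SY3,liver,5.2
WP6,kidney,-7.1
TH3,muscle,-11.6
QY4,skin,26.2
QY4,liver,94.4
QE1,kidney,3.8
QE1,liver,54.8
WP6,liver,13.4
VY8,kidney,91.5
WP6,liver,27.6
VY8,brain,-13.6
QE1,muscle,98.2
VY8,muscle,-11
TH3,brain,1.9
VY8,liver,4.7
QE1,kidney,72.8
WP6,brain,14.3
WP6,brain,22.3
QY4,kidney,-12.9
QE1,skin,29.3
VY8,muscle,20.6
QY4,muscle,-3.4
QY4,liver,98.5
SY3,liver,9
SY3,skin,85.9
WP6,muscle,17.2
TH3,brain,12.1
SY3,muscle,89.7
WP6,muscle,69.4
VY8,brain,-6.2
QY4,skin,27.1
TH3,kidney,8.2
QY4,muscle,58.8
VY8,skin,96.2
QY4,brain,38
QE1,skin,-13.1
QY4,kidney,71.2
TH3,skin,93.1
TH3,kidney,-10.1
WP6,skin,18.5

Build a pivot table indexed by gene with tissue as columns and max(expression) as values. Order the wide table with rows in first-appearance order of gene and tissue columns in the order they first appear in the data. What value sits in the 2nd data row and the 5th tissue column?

93.1

With rows in first-appearance order of gene, row 2 is gene=TH3. tissue columns in first-appearance order: kidney, liver, brain, muscle, skin; column 5 is skin.
Long rows with gene=TH3, tissue=skin: max(35.9, 93.1) = 93.1.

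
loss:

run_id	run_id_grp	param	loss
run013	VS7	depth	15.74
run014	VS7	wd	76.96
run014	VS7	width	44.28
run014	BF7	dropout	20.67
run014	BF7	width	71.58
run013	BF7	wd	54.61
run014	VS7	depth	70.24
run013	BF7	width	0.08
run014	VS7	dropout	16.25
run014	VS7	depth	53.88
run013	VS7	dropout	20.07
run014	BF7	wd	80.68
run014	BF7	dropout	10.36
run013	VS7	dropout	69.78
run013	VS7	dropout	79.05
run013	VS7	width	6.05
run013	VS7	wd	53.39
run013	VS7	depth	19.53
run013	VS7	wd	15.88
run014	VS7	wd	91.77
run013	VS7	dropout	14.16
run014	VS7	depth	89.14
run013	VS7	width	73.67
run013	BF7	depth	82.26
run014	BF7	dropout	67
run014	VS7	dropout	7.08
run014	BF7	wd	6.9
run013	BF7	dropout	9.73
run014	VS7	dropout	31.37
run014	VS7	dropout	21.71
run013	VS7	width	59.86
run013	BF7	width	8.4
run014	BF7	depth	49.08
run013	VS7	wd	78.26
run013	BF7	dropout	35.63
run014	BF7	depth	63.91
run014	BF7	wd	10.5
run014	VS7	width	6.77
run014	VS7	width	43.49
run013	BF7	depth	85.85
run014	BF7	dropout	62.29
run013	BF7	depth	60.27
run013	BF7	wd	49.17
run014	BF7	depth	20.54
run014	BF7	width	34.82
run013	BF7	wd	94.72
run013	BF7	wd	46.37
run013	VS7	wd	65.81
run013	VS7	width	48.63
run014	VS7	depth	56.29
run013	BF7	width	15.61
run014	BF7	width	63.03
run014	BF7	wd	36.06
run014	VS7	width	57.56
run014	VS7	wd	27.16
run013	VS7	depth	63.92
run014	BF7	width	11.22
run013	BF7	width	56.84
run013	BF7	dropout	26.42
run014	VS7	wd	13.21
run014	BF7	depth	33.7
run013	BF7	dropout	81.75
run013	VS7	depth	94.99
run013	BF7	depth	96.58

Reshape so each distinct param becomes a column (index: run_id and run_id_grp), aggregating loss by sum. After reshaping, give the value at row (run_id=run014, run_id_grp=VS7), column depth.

Rows with run_id=run014, run_id_grp=VS7 and param=depth: loss values are 70.24, 53.88, 89.14, 56.29.
70.24 + 53.88 + 89.14 + 56.29 = 269.55.

269.55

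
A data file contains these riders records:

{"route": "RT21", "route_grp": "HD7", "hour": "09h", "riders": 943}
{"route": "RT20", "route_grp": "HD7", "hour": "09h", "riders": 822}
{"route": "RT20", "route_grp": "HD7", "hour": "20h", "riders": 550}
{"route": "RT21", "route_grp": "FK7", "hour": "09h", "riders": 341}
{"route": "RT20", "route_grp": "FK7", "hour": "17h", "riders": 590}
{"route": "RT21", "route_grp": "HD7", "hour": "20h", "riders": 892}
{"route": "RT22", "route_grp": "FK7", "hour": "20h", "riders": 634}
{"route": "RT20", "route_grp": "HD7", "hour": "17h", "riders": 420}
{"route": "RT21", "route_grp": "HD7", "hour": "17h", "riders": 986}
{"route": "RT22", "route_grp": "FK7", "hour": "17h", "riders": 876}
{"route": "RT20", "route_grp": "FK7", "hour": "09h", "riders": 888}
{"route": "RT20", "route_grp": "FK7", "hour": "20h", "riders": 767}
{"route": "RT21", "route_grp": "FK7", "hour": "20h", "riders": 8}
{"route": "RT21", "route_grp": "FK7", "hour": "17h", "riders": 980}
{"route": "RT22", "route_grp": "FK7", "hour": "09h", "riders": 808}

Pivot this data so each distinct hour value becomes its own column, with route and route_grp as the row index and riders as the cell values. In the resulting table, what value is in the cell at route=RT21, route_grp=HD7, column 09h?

943

Wide layout: rows indexed by route and route_grp, columns are the 3 distinct hour values (09h, 20h, 17h).
Cell (route=RT21, route_grp=HD7, hour=09h) draws from the long row where route=RT21, route_grp=HD7 and hour=09h, which has riders=943.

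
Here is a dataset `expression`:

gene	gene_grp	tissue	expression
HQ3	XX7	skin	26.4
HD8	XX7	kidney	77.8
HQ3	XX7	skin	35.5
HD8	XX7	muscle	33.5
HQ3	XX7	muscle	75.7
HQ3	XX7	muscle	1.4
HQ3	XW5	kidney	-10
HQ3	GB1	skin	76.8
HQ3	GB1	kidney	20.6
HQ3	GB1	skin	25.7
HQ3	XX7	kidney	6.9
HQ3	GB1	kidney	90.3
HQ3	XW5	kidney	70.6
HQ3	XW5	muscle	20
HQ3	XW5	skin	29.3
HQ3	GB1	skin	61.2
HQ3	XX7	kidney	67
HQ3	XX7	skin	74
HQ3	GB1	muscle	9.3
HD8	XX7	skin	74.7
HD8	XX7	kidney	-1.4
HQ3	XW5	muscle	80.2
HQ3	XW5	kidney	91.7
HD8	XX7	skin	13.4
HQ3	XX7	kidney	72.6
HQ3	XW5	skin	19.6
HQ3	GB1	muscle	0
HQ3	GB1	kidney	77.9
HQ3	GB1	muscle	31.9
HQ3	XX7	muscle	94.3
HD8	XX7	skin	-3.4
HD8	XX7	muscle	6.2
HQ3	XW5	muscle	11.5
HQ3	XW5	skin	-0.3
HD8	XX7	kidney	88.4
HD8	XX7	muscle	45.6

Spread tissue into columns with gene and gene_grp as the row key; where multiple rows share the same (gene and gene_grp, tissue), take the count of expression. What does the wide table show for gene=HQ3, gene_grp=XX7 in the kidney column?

Rows with gene=HQ3, gene_grp=XX7 and tissue=kidney: expression values are 6.9, 67, 72.6.
3 rows match — count = 3.

3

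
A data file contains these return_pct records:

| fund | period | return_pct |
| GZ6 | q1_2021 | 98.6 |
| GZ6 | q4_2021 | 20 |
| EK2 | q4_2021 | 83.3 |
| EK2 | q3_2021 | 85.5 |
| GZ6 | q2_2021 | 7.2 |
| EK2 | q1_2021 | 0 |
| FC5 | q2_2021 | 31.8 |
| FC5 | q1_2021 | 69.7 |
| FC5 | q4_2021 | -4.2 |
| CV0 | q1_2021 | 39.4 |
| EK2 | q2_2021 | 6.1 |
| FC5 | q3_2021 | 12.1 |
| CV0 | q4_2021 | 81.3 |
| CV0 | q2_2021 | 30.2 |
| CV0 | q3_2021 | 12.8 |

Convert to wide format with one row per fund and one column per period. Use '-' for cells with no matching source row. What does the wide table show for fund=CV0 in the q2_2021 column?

The long row with fund=CV0, period=q2_2021 has return_pct=30.2.

30.2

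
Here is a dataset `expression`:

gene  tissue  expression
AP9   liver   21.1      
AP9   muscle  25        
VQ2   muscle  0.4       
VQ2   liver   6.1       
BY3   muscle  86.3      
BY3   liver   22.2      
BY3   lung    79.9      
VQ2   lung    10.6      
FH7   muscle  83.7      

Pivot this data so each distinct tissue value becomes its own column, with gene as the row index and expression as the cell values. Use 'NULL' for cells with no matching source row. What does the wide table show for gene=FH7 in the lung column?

No long-format row has gene=FH7 and tissue=lung, so the cell is NULL.

NULL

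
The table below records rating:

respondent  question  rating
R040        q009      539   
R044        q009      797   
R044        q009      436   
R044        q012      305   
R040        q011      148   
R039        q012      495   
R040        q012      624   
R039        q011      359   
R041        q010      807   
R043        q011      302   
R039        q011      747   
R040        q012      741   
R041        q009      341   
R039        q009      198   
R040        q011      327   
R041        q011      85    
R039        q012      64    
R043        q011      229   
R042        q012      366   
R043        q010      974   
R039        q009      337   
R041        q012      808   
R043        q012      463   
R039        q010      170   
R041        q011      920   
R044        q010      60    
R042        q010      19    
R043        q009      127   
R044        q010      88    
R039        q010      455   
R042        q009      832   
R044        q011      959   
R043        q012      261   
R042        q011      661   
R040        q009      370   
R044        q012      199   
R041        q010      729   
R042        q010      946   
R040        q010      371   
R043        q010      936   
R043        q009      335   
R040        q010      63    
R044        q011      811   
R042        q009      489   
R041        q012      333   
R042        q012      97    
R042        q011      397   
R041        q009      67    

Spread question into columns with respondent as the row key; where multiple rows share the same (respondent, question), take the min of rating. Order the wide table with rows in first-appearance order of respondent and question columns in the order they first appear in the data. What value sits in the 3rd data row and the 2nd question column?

64

With rows in first-appearance order of respondent, row 3 is respondent=R039. question columns in first-appearance order: q009, q012, q011, q010; column 2 is q012.
Long rows with respondent=R039, question=q012: min(495, 64) = 64.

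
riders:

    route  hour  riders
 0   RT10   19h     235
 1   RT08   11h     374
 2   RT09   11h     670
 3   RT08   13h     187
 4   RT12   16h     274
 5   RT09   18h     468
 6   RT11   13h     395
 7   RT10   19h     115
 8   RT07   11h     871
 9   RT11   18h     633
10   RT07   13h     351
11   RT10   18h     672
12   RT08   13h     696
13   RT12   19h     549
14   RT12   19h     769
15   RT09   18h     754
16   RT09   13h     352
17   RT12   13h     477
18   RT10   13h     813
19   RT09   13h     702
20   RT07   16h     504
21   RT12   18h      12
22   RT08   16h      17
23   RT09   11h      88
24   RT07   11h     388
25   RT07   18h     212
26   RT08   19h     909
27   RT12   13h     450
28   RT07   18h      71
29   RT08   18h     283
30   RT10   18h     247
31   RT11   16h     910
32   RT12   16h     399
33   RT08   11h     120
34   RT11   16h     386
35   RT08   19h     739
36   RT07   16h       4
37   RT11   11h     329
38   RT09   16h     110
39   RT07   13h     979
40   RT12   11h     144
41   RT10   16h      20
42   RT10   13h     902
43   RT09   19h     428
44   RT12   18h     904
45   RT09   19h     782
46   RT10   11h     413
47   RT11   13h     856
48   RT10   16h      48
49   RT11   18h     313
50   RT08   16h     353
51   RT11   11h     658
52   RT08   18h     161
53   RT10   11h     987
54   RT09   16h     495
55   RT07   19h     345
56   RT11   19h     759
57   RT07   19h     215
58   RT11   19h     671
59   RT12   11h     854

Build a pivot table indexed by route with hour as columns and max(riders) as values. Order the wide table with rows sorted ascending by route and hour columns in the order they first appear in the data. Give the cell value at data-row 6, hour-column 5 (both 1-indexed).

904

With rows sorted ascending by route, row 6 is route=RT12. hour columns in first-appearance order: 19h, 11h, 13h, 16h, 18h; column 5 is 18h.
Long rows with route=RT12, hour=18h: max(12, 904) = 904.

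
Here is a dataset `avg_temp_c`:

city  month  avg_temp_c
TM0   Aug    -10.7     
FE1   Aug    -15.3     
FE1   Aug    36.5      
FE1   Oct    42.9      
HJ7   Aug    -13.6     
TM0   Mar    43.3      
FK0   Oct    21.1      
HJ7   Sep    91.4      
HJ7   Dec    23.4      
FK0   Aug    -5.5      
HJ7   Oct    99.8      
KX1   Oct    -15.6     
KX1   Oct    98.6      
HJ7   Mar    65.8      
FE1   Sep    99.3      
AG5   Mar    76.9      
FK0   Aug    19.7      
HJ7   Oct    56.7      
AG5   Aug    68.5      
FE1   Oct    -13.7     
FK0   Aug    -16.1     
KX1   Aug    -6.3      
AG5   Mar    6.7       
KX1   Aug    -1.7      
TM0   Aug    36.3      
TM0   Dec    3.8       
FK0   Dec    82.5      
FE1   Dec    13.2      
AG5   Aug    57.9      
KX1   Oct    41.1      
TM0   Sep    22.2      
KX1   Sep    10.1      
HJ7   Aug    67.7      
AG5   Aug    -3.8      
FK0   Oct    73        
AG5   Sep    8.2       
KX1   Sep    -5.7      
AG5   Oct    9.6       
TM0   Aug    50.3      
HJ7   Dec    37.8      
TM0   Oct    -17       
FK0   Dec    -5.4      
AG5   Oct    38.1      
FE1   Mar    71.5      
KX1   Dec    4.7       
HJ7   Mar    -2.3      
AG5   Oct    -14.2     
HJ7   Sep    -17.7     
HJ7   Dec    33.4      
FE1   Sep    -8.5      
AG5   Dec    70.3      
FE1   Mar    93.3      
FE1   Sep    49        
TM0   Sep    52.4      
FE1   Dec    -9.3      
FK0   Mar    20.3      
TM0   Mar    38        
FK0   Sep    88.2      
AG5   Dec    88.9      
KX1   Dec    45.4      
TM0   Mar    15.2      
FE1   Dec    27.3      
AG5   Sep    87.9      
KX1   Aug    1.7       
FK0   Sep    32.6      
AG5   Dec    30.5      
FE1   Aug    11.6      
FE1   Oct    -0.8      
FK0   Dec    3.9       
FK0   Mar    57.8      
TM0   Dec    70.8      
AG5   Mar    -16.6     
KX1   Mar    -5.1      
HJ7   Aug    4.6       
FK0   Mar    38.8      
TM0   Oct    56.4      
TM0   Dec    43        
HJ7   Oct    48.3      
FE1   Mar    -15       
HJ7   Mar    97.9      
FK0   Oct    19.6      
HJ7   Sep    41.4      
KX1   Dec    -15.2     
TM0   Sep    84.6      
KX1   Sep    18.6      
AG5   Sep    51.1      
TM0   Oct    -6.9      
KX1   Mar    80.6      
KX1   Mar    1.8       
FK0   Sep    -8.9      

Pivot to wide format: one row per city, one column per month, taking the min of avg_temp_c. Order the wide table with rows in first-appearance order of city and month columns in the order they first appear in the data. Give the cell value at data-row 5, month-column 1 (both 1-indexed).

With rows in first-appearance order of city, row 5 is city=KX1. month columns in first-appearance order: Aug, Oct, Mar, Sep, Dec; column 1 is Aug.
Long rows with city=KX1, month=Aug: min(-6.3, -1.7, 1.7) = -6.3.

-6.3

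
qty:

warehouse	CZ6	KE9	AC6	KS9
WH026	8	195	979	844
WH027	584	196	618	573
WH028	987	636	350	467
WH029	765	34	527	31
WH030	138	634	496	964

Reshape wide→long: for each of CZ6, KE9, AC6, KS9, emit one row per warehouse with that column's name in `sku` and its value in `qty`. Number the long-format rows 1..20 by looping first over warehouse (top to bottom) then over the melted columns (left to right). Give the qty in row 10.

20 rows total (5 × 4). Row 10: index ⌊(10-1)/4⌋ = 2 into warehouse → WH028; (10-1) mod 4 = 1 into the melted columns → KE9.
So row 10 is (WH028, KE9, 636); qty = 636.

636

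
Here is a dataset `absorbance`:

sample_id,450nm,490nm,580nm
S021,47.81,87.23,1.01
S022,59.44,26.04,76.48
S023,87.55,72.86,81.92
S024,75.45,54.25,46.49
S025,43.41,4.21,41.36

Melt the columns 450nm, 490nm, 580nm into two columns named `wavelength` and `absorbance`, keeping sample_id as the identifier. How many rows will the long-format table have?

5 sample_id values × 3 melted columns = 15 rows.

15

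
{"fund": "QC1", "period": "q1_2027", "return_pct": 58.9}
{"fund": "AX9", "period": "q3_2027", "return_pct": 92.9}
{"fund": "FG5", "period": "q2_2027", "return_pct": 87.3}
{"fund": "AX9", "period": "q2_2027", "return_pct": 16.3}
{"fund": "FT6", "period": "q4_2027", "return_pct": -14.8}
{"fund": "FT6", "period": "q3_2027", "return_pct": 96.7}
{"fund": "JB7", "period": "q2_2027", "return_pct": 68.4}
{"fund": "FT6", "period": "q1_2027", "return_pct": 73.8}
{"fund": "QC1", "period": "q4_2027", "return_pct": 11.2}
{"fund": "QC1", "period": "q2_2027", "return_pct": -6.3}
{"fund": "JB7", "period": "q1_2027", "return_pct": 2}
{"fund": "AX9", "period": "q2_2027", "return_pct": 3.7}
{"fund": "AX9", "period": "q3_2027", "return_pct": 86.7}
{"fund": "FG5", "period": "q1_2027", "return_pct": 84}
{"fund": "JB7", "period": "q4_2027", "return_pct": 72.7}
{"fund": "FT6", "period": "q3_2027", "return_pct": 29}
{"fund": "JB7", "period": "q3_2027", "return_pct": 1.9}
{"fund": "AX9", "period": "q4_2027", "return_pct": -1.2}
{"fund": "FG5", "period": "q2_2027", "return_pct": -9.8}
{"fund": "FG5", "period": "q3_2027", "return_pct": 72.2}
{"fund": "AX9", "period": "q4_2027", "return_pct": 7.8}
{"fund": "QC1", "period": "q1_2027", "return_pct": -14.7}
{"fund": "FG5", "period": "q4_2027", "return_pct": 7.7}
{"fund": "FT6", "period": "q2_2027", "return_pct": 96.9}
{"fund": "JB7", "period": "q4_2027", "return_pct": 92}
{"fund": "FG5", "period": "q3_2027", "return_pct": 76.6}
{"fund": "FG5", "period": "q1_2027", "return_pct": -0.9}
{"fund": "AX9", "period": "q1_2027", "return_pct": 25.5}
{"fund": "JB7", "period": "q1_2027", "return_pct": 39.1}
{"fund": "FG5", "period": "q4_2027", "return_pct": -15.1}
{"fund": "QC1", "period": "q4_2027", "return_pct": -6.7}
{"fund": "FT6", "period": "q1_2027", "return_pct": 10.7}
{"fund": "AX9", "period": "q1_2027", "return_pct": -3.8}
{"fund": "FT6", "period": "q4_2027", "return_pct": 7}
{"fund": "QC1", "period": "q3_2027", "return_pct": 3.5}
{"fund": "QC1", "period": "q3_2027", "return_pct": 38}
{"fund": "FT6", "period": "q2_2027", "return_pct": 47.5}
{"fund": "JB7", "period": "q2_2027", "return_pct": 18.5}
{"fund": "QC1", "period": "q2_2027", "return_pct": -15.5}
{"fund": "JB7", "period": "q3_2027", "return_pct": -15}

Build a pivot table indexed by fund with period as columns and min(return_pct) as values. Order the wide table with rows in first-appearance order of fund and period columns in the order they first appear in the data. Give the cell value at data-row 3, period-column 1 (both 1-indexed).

With rows in first-appearance order of fund, row 3 is fund=FG5. period columns in first-appearance order: q1_2027, q3_2027, q2_2027, q4_2027; column 1 is q1_2027.
Long rows with fund=FG5, period=q1_2027: min(84, -0.9) = -0.9.

-0.9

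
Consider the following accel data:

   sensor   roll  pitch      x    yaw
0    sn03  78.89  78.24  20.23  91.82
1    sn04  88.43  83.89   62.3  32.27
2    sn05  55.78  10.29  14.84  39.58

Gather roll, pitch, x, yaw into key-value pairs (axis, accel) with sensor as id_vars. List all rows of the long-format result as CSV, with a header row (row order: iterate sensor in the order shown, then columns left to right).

Each (sensor, column) pair becomes one row: 3 × 4 = 12 rows.
For example, (sn03, roll) → accel=78.89.

sensor,axis,accel
sn03,roll,78.89
sn03,pitch,78.24
sn03,x,20.23
sn03,yaw,91.82
sn04,roll,88.43
sn04,pitch,83.89
sn04,x,62.3
sn04,yaw,32.27
sn05,roll,55.78
sn05,pitch,10.29
sn05,x,14.84
sn05,yaw,39.58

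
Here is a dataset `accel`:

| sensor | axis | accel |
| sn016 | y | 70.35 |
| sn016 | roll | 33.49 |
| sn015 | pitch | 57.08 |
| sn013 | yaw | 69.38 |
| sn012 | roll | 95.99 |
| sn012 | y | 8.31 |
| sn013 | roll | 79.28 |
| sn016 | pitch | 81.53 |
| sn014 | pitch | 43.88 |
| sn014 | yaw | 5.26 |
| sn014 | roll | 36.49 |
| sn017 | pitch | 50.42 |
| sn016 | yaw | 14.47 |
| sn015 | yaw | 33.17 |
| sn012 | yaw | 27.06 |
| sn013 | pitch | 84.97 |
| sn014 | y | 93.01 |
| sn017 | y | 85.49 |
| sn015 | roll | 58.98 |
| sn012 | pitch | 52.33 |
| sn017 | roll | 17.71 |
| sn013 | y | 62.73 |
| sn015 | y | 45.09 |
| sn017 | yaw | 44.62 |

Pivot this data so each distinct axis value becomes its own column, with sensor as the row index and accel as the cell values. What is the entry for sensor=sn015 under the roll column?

Wide layout: rows indexed by sensor, columns are the 4 distinct axis values (y, roll, pitch, yaw).
Cell (sensor=sn015, axis=roll) draws from the long row where sensor=sn015 and axis=roll, which has accel=58.98.

58.98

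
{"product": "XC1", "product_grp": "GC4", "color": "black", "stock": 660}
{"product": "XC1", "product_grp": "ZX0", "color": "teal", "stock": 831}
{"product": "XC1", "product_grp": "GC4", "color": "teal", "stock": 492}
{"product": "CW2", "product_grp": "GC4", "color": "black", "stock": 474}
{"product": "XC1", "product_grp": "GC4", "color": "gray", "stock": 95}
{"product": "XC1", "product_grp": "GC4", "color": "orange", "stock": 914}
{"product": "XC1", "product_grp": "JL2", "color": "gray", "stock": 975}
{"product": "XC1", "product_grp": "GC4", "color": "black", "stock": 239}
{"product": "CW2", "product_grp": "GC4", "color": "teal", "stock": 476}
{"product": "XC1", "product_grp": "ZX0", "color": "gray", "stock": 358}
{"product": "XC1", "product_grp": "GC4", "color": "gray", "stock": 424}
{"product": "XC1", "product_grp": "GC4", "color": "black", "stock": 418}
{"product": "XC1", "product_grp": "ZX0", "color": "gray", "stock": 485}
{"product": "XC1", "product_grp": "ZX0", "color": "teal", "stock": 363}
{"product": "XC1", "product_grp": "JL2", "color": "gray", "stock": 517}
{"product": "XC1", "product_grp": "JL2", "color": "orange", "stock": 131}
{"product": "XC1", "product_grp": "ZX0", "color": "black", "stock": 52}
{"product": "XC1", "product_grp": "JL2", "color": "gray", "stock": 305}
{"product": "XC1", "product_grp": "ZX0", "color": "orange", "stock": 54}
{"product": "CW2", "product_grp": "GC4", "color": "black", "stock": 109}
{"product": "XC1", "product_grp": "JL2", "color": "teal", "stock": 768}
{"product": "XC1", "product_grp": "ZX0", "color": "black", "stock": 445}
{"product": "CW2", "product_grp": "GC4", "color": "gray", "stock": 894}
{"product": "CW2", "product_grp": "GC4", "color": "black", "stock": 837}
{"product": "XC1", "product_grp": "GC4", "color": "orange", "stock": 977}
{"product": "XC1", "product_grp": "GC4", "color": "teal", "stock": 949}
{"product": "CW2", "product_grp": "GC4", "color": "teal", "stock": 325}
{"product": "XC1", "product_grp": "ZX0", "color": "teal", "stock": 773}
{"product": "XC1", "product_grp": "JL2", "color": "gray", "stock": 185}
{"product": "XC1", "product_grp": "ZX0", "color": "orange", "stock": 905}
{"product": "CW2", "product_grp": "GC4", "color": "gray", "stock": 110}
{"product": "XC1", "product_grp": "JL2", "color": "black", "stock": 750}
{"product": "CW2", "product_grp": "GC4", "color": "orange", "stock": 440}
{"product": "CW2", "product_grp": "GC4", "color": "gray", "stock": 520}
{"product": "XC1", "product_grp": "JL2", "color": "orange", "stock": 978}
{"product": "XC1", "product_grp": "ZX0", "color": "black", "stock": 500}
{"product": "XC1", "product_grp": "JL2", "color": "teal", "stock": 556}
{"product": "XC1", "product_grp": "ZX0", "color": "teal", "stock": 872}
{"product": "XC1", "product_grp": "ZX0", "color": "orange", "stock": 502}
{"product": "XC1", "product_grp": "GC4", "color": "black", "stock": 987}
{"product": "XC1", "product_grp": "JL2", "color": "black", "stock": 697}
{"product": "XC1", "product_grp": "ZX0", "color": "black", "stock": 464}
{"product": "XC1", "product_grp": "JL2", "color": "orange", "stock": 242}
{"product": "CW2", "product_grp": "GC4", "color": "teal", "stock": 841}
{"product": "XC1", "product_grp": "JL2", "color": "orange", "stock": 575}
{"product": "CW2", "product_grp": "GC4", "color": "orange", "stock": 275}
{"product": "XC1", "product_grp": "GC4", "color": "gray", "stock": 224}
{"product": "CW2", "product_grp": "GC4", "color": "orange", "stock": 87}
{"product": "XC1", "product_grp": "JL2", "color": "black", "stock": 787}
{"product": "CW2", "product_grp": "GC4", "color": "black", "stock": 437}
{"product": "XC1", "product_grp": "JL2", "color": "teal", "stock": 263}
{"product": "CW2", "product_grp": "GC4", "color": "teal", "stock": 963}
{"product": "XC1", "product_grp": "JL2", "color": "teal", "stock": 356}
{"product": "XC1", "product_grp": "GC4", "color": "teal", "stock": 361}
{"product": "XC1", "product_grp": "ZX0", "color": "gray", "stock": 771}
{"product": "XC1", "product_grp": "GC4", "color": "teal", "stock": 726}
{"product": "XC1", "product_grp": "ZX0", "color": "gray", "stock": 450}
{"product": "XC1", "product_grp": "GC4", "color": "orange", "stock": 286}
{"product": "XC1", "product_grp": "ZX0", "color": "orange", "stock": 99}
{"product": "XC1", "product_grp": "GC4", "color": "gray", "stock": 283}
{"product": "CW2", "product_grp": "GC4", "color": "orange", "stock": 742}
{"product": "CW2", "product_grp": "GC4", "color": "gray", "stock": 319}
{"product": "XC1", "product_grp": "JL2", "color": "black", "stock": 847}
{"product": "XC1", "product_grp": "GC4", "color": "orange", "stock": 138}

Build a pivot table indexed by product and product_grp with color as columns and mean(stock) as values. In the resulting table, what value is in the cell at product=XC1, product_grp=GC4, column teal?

Rows with product=XC1, product_grp=GC4 and color=teal: stock values are 492, 949, 361, 726.
(492 + 949 + 361 + 726) / 4 = 632.

632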